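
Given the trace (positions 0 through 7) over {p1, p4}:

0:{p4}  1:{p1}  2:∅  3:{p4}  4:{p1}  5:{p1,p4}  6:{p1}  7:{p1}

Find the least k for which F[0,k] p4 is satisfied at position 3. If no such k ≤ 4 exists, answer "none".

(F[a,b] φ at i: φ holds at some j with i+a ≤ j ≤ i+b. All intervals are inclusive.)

0

Scan j = 3,4,… for p4:
  j=3: holds
First hit at j=3, so smallest k = 3-3 = 0.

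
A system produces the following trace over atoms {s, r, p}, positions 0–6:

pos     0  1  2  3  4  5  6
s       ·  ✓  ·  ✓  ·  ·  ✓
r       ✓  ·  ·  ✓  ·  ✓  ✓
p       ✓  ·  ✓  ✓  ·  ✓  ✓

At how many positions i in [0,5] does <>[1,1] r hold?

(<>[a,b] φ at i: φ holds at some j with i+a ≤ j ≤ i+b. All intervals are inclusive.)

3

Evaluate at each i in [0,5]:
  i=0: ✗ (none in [1,1])
  i=1: ✗ (none in [2,2])
  i=2: ✓ (witness j=3)
  i=3: ✗ (none in [4,4])
  i=4: ✓ (witness j=5)
  i=5: ✓ (witness j=6)
Positions where it holds: {2, 4, 5} → 3.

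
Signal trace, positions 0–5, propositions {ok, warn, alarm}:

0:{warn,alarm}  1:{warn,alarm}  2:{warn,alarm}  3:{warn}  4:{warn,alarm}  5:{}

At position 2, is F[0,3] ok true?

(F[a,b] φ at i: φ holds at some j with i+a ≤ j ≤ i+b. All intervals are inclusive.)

Does not hold

Check ok at each j in [2,5]:
  j=2: false
  j=3: false
  j=4: false
  j=5: false
No position in the window satisfies it → formula fails.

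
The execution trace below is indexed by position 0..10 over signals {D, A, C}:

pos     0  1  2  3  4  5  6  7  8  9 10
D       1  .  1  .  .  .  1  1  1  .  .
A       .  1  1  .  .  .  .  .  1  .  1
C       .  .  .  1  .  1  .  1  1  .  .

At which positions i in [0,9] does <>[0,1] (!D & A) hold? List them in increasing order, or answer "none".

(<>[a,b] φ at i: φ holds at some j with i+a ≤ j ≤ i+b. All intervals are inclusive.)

Evaluate at each i in [0,9]:
  i=0: ✓ (witness j=1)
  i=1: ✓ (witness j=1)
  i=2: ✗ (none in [2,3])
  i=3: ✗ (none in [3,4])
  i=4: ✗ (none in [4,5])
  i=5: ✗ (none in [5,6])
  i=6: ✗ (none in [6,7])
  i=7: ✗ (none in [7,8])
  i=8: ✗ (none in [8,9])
  i=9: ✓ (witness j=10)

0, 1, 9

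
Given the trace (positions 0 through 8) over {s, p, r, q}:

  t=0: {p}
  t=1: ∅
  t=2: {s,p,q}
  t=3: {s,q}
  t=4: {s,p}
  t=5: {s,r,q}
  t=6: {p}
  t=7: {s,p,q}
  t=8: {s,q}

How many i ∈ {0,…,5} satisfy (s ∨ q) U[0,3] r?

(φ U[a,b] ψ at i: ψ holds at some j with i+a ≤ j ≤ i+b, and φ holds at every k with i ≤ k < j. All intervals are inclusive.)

4

Evaluate at each i in [0,5]:
  i=0: ✗ (no rhs in [0,3])
  i=1: ✗ (no rhs in [1,4])
  i=2: ✓ (rhs at j=5; lhs holds on [2,4])
  i=3: ✓ (rhs at j=5; lhs holds on [3,4])
  i=4: ✓ (rhs at j=5; lhs holds on [4,4])
  i=5: ✓ (rhs at j=5)
Positions where it holds: {2, 3, 4, 5} → 4.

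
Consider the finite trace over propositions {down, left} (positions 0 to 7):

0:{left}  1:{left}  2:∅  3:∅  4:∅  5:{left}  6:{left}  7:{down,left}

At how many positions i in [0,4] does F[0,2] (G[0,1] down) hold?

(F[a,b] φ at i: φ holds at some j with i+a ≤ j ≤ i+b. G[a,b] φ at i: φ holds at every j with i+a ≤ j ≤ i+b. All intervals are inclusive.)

Evaluate at each i in [0,4]:
  i=0: ✗ (none in [0,2])
  i=1: ✗ (none in [1,3])
  i=2: ✗ (none in [2,4])
  i=3: ✗ (none in [3,5])
  i=4: ✗ (none in [4,6])
Positions where it holds: {} → 0.

0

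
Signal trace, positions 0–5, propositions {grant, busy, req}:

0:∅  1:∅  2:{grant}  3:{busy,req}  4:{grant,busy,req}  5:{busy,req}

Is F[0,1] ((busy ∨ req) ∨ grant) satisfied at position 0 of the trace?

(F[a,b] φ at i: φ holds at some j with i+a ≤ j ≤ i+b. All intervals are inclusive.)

Check ((busy ∨ req) ∨ grant) at each j in [0,1]:
  j=0: false
  j=1: false
No position in the window satisfies it → formula fails.

False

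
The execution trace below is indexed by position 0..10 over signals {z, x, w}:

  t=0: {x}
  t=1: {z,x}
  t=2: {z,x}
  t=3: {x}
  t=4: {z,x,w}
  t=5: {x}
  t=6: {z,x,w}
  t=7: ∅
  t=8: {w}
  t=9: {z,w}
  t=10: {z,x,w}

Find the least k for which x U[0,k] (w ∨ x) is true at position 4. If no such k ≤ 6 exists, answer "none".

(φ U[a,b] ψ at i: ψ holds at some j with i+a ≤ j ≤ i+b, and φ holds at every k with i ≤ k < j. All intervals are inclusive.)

Need earliest j ≥ 4 with (w ∨ x), and x at every k in [4,j-1].
  j=4: rhs holds (empty prefix). k = 0.

0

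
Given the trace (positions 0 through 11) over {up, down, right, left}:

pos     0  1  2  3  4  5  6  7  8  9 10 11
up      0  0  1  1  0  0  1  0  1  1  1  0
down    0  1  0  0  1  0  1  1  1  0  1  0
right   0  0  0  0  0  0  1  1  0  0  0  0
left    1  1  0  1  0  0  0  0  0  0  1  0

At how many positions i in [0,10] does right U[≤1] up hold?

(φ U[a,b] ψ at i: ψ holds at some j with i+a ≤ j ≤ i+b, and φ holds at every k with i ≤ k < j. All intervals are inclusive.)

7

Evaluate at each i in [0,10]:
  i=0: ✗ (no rhs in [0,1])
  i=1: ✗ (lhs fails at k=1 before rhs at j=2)
  i=2: ✓ (rhs at j=2)
  i=3: ✓ (rhs at j=3)
  i=4: ✗ (no rhs in [4,5])
  i=5: ✗ (lhs fails at k=5 before rhs at j=6)
  i=6: ✓ (rhs at j=6)
  i=7: ✓ (rhs at j=8; lhs holds on [7,7])
  i=8: ✓ (rhs at j=8)
  i=9: ✓ (rhs at j=9)
  i=10: ✓ (rhs at j=10)
Positions where it holds: {2, 3, 6, 7, 8, 9, 10} → 7.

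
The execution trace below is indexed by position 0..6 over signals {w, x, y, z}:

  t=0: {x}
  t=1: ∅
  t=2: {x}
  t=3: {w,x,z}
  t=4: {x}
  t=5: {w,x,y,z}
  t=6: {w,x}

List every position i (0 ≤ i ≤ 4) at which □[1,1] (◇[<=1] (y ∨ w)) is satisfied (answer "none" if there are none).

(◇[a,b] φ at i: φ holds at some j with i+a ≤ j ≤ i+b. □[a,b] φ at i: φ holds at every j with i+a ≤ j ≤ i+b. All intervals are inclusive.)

Evaluate at each i in [0,4]:
  i=0: ✗ (fails at j=1)
  i=1: ✓ (all of [2,2])
  i=2: ✓ (all of [3,3])
  i=3: ✓ (all of [4,4])
  i=4: ✓ (all of [5,5])

1, 2, 3, 4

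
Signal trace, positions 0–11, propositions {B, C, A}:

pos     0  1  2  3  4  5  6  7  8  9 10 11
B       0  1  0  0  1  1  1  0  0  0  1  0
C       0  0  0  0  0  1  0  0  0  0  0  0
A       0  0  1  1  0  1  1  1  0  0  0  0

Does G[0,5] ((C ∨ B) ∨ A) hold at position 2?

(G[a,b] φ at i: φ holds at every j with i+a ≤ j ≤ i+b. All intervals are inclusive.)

True

Check ((C ∨ B) ∨ A) at every j in [2,7]:
  j=2: true
  j=3: true
  j=4: true
  j=5: true
  j=6: true
  j=7: true
All positions satisfy it → formula holds.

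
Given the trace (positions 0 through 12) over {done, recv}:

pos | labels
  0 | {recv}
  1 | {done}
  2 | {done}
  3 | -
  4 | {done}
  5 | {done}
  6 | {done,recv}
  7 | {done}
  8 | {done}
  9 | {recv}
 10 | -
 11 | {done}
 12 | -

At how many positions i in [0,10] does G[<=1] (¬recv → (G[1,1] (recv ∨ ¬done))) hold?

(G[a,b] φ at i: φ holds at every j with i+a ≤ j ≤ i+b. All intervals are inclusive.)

Evaluate at each i in [0,10]:
  i=0: ✗ (fails at j=1)
  i=1: ✗ (fails at j=1)
  i=2: ✗ (fails at j=3)
  i=3: ✗ (fails at j=3)
  i=4: ✗ (fails at j=4)
  i=5: ✓ (all of [5,6])
  i=6: ✗ (fails at j=7)
  i=7: ✗ (fails at j=7)
  i=8: ✓ (all of [8,9])
  i=9: ✗ (fails at j=10)
  i=10: ✗ (fails at j=10)
Positions where it holds: {5, 8} → 2.

2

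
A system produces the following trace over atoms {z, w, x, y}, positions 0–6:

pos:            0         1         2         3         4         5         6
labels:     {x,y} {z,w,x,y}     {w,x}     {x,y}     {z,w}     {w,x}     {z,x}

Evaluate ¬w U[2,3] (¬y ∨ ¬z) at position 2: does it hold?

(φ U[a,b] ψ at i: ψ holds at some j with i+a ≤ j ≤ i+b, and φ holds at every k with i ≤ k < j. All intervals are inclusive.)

Does not hold

Need some j in [4,5] with (¬y ∨ ¬z), and ¬w at every k in [2,j-1].
  j=4: (¬y ∨ ¬z) holds, but ¬w fails at k=2 → not this j.
  j=5: (¬y ∨ ¬z) holds, but ¬w fails at k=2 → not this j.
No j in the window works → until fails.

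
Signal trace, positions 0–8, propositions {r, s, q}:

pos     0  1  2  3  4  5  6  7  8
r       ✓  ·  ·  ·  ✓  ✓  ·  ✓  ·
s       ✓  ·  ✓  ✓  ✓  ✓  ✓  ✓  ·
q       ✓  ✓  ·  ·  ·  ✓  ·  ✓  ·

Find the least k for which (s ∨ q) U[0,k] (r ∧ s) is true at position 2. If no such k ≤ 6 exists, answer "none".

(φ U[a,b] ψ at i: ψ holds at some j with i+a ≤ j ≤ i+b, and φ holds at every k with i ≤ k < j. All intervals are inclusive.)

2

Need earliest j ≥ 2 with (r ∧ s), and (s ∨ q) at every k in [2,j-1].
  j=2: rhs fails.
  j=3: rhs fails.
  j=4: rhs holds; lhs holds on [2,3]. k = 2.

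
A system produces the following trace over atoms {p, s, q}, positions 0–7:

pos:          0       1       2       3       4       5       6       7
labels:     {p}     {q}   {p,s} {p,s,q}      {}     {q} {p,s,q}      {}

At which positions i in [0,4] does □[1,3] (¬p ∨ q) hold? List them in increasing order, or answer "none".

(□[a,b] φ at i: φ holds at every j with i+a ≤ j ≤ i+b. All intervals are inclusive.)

Evaluate at each i in [0,4]:
  i=0: ✗ (fails at j=2)
  i=1: ✗ (fails at j=2)
  i=2: ✓ (all of [3,5])
  i=3: ✓ (all of [4,6])
  i=4: ✓ (all of [5,7])

2, 3, 4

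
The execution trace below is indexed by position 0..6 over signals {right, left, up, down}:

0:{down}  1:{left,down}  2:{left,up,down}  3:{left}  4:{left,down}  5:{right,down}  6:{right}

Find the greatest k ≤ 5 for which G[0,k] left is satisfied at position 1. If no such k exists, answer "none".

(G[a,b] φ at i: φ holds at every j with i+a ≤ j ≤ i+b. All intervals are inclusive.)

3

left must hold from j=1 onward; find where it first fails.
  j=1: holds
  j=2: holds
  j=3: holds
  j=4: holds
  j=5: fails
Holds on [1,4], so largest k = 3.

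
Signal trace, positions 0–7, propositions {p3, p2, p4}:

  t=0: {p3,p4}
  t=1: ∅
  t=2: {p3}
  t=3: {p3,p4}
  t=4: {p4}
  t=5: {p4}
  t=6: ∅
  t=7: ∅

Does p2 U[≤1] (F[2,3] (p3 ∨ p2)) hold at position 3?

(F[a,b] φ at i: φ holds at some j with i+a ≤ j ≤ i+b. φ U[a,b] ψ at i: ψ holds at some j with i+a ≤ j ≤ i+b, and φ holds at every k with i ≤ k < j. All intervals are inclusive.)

No

Need some j in [3,4] with F[2,3] (p3 ∨ p2), and p2 at every k in [3,j-1].
  j=3: F[2,3] (p3 ∨ p2) — fails (none in [5,6]).
  j=4: F[2,3] (p3 ∨ p2) — fails (none in [6,7]).
No j in the window works → until fails.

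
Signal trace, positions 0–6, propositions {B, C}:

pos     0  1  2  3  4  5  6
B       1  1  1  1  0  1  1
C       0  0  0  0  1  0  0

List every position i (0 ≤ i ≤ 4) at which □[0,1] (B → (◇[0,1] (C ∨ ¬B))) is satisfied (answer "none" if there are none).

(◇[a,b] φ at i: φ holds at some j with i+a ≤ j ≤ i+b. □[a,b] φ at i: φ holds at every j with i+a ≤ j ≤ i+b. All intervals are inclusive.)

3

Evaluate at each i in [0,4]:
  i=0: ✗ (fails at j=0)
  i=1: ✗ (fails at j=1)
  i=2: ✗ (fails at j=2)
  i=3: ✓ (all of [3,4])
  i=4: ✗ (fails at j=5)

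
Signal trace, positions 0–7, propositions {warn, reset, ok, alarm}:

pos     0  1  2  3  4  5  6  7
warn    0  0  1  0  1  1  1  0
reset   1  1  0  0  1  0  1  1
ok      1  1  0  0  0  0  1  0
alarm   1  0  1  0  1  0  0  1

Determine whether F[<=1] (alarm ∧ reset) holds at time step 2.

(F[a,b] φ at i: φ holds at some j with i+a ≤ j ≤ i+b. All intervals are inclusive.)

False

Check (alarm ∧ reset) at each j in [2,3]:
  j=2: false
  j=3: false
No position in the window satisfies it → formula fails.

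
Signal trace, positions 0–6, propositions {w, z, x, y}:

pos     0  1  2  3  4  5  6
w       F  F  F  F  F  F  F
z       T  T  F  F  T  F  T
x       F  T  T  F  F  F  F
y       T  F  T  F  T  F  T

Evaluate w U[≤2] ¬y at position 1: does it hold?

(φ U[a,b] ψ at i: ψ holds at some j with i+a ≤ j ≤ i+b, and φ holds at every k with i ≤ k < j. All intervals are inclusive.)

True

Need some j in [1,3] with ¬y, and w at every k in [1,j-1].
  j=1: ¬y holds; no prefix to check → satisfied.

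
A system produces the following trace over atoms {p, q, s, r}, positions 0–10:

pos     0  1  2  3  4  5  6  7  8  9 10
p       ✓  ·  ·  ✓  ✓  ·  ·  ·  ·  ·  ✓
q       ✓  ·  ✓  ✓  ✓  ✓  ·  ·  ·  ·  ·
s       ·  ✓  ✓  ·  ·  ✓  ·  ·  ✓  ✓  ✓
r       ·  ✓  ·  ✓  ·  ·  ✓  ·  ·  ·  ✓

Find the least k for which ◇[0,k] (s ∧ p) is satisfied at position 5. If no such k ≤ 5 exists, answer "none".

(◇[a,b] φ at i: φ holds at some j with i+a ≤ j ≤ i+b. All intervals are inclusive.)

Scan j = 5,6,… for (s ∧ p):
  j=5: fails
  j=6: fails
  j=7: fails
  j=8: fails
  j=9: fails
  j=10: holds
First hit at j=10, so smallest k = 10-5 = 5.

5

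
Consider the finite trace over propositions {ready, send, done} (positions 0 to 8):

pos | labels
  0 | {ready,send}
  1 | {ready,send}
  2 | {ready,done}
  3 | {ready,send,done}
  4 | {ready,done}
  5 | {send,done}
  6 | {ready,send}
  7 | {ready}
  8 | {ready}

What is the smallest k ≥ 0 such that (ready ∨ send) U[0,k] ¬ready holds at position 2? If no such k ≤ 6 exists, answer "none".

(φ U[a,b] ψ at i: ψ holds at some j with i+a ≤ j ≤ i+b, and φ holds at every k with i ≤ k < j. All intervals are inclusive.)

Need earliest j ≥ 2 with ¬ready, and (ready ∨ send) at every k in [2,j-1].
  j=2: rhs fails.
  j=3: rhs fails.
  j=4: rhs fails.
  j=5: rhs holds; lhs holds on [2,4]. k = 3.

3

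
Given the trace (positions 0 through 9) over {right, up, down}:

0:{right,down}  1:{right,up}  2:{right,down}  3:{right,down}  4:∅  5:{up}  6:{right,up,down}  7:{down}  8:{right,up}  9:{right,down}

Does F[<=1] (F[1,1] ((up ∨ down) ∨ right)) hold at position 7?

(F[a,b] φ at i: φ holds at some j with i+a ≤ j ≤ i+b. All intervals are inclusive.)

Yes

Check F[1,1] ((up ∨ down) ∨ right) at each j in [7,8]:
  j=7: holds (witness at 8)
  j=8: holds (witness at 9)
Found at j=7 → formula holds.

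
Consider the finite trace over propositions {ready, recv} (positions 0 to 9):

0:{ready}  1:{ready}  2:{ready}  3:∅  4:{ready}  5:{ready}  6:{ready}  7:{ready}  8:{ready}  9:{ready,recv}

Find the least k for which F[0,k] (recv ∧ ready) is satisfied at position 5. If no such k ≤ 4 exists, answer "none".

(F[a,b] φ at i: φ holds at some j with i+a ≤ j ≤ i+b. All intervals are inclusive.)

4

Scan j = 5,6,… for (recv ∧ ready):
  j=5: fails
  j=6: fails
  j=7: fails
  j=8: fails
  j=9: holds
First hit at j=9, so smallest k = 9-5 = 4.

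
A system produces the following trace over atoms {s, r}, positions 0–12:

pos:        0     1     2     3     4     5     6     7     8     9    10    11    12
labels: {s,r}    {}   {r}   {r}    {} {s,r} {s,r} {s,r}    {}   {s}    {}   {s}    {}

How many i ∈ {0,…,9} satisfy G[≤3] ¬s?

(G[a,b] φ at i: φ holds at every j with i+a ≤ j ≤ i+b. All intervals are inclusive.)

Evaluate at each i in [0,9]:
  i=0: ✗ (fails at j=0)
  i=1: ✓ (all of [1,4])
  i=2: ✗ (fails at j=5)
  i=3: ✗ (fails at j=5)
  i=4: ✗ (fails at j=5)
  i=5: ✗ (fails at j=5)
  i=6: ✗ (fails at j=6)
  i=7: ✗ (fails at j=7)
  i=8: ✗ (fails at j=9)
  i=9: ✗ (fails at j=9)
Positions where it holds: {1} → 1.

1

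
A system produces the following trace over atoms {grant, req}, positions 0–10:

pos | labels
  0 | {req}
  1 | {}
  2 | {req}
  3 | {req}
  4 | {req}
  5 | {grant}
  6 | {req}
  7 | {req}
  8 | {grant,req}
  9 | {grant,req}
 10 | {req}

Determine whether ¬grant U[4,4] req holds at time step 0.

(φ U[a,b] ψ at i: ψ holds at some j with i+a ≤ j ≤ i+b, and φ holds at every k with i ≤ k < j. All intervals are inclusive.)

Yes

Need some j in [4,4] with req, and ¬grant at every k in [0,j-1].
  j=4: req holds; ¬grant holds at every k in [0,3] → satisfied.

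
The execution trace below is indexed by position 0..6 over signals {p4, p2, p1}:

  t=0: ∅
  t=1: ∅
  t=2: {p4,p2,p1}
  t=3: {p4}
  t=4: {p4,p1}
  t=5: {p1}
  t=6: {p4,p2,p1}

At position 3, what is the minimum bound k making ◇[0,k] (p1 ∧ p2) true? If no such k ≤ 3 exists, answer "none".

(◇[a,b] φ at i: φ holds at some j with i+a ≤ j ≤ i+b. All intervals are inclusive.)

Scan j = 3,4,… for (p1 ∧ p2):
  j=3: fails
  j=4: fails
  j=5: fails
  j=6: holds
First hit at j=6, so smallest k = 6-3 = 3.

3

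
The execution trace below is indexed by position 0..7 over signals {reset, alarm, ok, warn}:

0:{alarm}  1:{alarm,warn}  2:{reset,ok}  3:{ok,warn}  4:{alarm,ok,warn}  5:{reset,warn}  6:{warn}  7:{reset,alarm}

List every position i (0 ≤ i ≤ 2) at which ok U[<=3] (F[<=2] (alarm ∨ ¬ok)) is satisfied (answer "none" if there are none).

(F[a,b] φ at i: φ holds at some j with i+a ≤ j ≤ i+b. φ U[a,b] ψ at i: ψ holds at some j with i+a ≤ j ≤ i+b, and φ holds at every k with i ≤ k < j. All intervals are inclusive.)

Evaluate at each i in [0,2]:
  i=0: ✓ (rhs at j=0)
  i=1: ✓ (rhs at j=1)
  i=2: ✓ (rhs at j=2)

0, 1, 2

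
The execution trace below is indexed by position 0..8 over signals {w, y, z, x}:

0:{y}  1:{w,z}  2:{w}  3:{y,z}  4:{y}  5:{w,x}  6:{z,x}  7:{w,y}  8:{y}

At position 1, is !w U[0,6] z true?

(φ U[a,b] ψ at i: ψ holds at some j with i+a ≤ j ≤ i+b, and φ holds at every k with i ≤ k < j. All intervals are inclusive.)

Holds

Need some j in [1,7] with z, and !w at every k in [1,j-1].
  j=1: z holds; no prefix to check → satisfied.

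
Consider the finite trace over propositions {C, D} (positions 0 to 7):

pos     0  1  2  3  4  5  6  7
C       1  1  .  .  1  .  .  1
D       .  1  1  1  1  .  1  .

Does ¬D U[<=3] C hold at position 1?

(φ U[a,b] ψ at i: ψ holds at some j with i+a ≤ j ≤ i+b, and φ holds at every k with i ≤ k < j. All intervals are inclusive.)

Need some j in [1,4] with C, and ¬D at every k in [1,j-1].
  j=1: C holds; no prefix to check → satisfied.

True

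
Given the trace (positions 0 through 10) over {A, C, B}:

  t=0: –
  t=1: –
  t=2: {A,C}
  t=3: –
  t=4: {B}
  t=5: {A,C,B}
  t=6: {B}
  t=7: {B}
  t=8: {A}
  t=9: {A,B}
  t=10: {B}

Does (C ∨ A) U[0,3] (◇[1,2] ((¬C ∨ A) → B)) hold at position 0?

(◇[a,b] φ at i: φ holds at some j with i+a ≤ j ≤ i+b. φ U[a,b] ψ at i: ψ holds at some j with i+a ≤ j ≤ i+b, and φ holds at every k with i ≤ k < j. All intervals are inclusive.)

False

Need some j in [0,3] with ◇[1,2] ((¬C ∨ A) → B), and (C ∨ A) at every k in [0,j-1].
  j=0: ◇[1,2] ((¬C ∨ A) → B) — fails (none in [1,2]).
  j=1: ◇[1,2] ((¬C ∨ A) → B) — fails (none in [2,3]).
  j=2: ◇[1,2] ((¬C ∨ A) → B) holds, but (C ∨ A) fails at k=0 → not this j.
  j=3: ◇[1,2] ((¬C ∨ A) → B) holds, but (C ∨ A) fails at k=0 → not this j.
No j in the window works → until fails.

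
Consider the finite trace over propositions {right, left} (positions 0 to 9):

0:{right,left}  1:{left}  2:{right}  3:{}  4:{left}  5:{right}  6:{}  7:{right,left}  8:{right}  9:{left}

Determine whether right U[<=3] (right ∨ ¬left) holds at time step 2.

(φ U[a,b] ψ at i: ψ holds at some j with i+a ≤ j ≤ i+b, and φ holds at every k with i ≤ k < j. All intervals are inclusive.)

Need some j in [2,5] with (right ∨ ¬left), and right at every k in [2,j-1].
  j=2: (right ∨ ¬left) holds; no prefix to check → satisfied.

Yes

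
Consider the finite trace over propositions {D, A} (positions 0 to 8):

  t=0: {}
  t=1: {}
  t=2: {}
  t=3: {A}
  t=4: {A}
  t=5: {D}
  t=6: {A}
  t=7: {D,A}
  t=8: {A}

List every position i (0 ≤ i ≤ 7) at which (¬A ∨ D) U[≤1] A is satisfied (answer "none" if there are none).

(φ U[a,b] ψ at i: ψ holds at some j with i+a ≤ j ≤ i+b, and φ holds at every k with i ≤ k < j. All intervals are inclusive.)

Evaluate at each i in [0,7]:
  i=0: ✗ (no rhs in [0,1])
  i=1: ✗ (no rhs in [1,2])
  i=2: ✓ (rhs at j=3; lhs holds on [2,2])
  i=3: ✓ (rhs at j=3)
  i=4: ✓ (rhs at j=4)
  i=5: ✓ (rhs at j=6; lhs holds on [5,5])
  i=6: ✓ (rhs at j=6)
  i=7: ✓ (rhs at j=7)

2, 3, 4, 5, 6, 7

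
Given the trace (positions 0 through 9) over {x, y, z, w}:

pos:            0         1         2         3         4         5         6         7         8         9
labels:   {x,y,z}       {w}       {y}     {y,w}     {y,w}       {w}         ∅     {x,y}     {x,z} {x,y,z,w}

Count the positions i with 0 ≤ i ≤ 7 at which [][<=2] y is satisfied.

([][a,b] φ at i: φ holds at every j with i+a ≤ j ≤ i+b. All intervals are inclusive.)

Evaluate at each i in [0,7]:
  i=0: ✗ (fails at j=1)
  i=1: ✗ (fails at j=1)
  i=2: ✓ (all of [2,4])
  i=3: ✗ (fails at j=5)
  i=4: ✗ (fails at j=5)
  i=5: ✗ (fails at j=5)
  i=6: ✗ (fails at j=6)
  i=7: ✗ (fails at j=8)
Positions where it holds: {2} → 1.

1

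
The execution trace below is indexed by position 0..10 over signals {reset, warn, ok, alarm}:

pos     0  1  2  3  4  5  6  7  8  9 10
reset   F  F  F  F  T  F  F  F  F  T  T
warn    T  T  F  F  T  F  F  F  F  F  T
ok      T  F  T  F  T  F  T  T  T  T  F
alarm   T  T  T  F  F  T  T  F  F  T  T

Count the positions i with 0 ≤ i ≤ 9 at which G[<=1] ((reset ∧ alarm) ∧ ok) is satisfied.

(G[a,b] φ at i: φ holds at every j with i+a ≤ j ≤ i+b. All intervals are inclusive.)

0

Evaluate at each i in [0,9]:
  i=0: ✗ (fails at j=0)
  i=1: ✗ (fails at j=1)
  i=2: ✗ (fails at j=2)
  i=3: ✗ (fails at j=3)
  i=4: ✗ (fails at j=4)
  i=5: ✗ (fails at j=5)
  i=6: ✗ (fails at j=6)
  i=7: ✗ (fails at j=7)
  i=8: ✗ (fails at j=8)
  i=9: ✗ (fails at j=10)
Positions where it holds: {} → 0.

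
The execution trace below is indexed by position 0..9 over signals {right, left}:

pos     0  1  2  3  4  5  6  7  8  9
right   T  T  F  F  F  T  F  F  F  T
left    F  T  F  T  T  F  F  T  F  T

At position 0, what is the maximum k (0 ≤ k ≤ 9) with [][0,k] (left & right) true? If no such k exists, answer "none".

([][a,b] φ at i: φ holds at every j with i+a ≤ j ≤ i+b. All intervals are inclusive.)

(left & right) must hold from j=0 onward; find where it first fails.
  j=0: fails → no k works.

none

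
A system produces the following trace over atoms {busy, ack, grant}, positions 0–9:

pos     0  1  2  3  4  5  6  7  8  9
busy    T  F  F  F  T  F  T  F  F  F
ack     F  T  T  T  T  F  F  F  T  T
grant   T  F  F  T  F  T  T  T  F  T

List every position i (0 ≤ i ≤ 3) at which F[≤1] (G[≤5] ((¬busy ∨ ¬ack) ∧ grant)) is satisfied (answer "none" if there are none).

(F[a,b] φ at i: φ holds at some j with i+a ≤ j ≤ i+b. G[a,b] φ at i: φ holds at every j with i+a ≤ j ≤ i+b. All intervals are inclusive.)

Evaluate at each i in [0,3]:
  i=0: ✗ (none in [0,1])
  i=1: ✗ (none in [1,2])
  i=2: ✗ (none in [2,3])
  i=3: ✗ (none in [3,4])

none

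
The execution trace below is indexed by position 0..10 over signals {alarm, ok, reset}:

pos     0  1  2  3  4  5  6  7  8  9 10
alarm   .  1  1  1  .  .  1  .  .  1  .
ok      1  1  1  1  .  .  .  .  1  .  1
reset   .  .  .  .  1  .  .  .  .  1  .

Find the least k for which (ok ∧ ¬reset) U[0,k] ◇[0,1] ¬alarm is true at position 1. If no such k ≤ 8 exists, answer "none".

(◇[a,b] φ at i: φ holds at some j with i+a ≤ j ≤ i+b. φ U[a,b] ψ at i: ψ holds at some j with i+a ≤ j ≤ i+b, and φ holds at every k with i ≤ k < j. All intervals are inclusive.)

Need earliest j ≥ 1 with ◇[0,1] ¬alarm, and (ok ∧ ¬reset) at every k in [1,j-1].
  j=1: rhs fails.
  j=2: rhs fails.
  j=3: rhs holds; lhs holds on [1,2]. k = 2.

2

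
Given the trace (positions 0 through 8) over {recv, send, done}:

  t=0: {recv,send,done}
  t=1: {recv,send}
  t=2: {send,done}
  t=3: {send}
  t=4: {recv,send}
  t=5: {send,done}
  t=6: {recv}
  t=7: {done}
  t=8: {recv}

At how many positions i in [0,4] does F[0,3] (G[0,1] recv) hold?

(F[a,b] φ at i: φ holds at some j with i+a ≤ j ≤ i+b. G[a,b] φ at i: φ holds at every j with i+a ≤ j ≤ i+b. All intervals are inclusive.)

Evaluate at each i in [0,4]:
  i=0: ✓ (witness j=0)
  i=1: ✗ (none in [1,4])
  i=2: ✗ (none in [2,5])
  i=3: ✗ (none in [3,6])
  i=4: ✗ (none in [4,7])
Positions where it holds: {0} → 1.

1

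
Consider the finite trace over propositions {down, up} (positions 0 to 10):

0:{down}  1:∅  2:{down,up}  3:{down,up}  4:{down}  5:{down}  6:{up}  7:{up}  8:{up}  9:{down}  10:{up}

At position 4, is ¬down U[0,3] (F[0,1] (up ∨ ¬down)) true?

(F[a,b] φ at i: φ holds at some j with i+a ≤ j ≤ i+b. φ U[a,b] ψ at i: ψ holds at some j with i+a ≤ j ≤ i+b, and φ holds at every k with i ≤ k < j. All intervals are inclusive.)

Does not hold

Need some j in [4,7] with F[0,1] (up ∨ ¬down), and ¬down at every k in [4,j-1].
  j=4: F[0,1] (up ∨ ¬down) — fails (none in [4,5]).
  j=5: F[0,1] (up ∨ ¬down) holds, but ¬down fails at k=4 → not this j.
  j=6: F[0,1] (up ∨ ¬down) holds, but ¬down fails at k=4 → not this j.
  j=7: F[0,1] (up ∨ ¬down) holds, but ¬down fails at k=4 → not this j.
No j in the window works → until fails.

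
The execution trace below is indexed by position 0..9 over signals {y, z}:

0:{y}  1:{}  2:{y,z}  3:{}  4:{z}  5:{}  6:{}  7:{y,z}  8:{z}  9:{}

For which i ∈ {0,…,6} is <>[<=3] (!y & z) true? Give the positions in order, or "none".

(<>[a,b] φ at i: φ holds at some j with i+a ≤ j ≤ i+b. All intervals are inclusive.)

Evaluate at each i in [0,6]:
  i=0: ✗ (none in [0,3])
  i=1: ✓ (witness j=4)
  i=2: ✓ (witness j=4)
  i=3: ✓ (witness j=4)
  i=4: ✓ (witness j=4)
  i=5: ✓ (witness j=8)
  i=6: ✓ (witness j=8)

1, 2, 3, 4, 5, 6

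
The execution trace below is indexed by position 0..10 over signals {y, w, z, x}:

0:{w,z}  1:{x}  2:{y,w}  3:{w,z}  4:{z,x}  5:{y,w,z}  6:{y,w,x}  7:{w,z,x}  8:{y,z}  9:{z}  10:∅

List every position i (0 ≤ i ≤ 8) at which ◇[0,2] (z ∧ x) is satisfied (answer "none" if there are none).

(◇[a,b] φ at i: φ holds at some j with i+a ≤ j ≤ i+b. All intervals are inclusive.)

Evaluate at each i in [0,8]:
  i=0: ✗ (none in [0,2])
  i=1: ✗ (none in [1,3])
  i=2: ✓ (witness j=4)
  i=3: ✓ (witness j=4)
  i=4: ✓ (witness j=4)
  i=5: ✓ (witness j=7)
  i=6: ✓ (witness j=7)
  i=7: ✓ (witness j=7)
  i=8: ✗ (none in [8,10])

2, 3, 4, 5, 6, 7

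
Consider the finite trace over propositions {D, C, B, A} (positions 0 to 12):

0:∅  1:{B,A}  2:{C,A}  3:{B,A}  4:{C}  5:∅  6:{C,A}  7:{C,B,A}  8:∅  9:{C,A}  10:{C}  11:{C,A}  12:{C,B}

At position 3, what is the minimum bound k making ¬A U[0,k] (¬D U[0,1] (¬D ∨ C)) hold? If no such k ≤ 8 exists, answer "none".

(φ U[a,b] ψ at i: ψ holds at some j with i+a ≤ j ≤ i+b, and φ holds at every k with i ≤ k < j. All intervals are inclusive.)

Need earliest j ≥ 3 with (¬D U[0,1] (¬D ∨ C)), and ¬A at every k in [3,j-1].
  j=3: rhs holds (empty prefix). k = 0.

0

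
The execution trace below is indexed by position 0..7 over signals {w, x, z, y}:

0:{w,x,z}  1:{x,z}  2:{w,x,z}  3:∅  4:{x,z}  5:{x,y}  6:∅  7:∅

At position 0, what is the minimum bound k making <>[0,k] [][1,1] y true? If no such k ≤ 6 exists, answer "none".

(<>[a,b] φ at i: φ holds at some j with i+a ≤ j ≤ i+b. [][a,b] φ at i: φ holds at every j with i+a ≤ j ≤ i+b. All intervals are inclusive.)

4

Scan j = 0,1,… for [][1,1] y:
  j=0: fails
  j=1: fails
  j=2: fails
  j=3: fails
  j=4: holds
First hit at j=4, so smallest k = 4-0 = 4.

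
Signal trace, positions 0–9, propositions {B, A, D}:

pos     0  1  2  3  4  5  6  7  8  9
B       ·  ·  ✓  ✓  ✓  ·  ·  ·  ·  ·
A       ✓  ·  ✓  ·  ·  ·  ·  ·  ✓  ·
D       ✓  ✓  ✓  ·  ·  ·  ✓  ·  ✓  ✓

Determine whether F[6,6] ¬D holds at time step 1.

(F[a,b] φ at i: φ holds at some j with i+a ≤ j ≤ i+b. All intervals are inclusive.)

Check ¬D at each j in [7,7]:
  j=7: true
Found at j=7 → formula holds.

True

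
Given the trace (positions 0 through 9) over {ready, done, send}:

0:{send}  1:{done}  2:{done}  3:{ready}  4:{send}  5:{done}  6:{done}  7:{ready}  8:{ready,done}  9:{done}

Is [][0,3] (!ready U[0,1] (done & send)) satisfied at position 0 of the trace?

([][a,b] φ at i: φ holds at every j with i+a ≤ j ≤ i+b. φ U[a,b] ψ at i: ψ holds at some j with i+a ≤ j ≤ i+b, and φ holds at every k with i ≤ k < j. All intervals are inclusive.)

Does not hold

Check (!ready U[0,1] (done & send)) at every j in [0,3]:
  j=0: fails
  j=1: fails
  j=2: fails
  j=3: fails
Fails at j=0 → formula fails.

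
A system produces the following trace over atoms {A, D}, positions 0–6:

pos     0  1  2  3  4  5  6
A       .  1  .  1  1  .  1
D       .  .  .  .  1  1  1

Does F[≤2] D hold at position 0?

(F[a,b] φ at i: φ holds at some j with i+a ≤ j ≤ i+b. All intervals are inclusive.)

Check D at each j in [0,2]:
  j=0: false
  j=1: false
  j=2: false
No position in the window satisfies it → formula fails.

Does not hold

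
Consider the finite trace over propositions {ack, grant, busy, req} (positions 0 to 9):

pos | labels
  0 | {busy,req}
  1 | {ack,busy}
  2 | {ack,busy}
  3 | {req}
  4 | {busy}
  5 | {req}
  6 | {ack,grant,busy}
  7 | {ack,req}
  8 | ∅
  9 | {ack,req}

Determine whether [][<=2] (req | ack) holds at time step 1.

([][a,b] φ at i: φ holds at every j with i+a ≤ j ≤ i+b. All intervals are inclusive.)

Yes

Check (req | ack) at every j in [1,3]:
  j=1: true
  j=2: true
  j=3: true
All positions satisfy it → formula holds.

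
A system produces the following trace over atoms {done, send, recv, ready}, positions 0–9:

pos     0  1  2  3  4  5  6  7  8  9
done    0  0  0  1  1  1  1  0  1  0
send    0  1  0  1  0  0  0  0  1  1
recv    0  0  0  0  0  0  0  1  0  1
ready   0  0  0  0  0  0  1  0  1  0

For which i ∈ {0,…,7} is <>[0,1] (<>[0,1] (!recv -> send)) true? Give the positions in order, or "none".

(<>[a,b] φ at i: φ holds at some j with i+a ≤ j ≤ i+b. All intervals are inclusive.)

Evaluate at each i in [0,7]:
  i=0: ✓ (witness j=0)
  i=1: ✓ (witness j=1)
  i=2: ✓ (witness j=2)
  i=3: ✓ (witness j=3)
  i=4: ✗ (none in [4,5])
  i=5: ✓ (witness j=6)
  i=6: ✓ (witness j=6)
  i=7: ✓ (witness j=7)

0, 1, 2, 3, 5, 6, 7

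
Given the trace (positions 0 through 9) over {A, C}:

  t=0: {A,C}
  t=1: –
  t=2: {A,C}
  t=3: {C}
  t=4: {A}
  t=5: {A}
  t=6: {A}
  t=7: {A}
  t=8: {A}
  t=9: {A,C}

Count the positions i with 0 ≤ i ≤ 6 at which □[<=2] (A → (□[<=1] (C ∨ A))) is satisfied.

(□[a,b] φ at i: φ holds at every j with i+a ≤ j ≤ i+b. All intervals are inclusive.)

6

Evaluate at each i in [0,6]:
  i=0: ✗ (fails at j=0)
  i=1: ✓ (all of [1,3])
  i=2: ✓ (all of [2,4])
  i=3: ✓ (all of [3,5])
  i=4: ✓ (all of [4,6])
  i=5: ✓ (all of [5,7])
  i=6: ✓ (all of [6,8])
Positions where it holds: {1, 2, 3, 4, 5, 6} → 6.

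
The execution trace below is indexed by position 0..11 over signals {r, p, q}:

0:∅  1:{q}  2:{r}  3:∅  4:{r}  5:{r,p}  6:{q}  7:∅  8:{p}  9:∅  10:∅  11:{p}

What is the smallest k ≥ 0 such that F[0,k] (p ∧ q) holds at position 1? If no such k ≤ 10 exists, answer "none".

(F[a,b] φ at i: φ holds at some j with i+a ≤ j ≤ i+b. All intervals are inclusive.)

Scan j = 1,2,… for (p ∧ q):
  j=1: fails
  j=2: fails
  j=3: fails
  j=4: fails
  j=5: fails
  j=6: fails
  j=7: fails
  j=8: fails
  j=9: fails
  j=10: fails
  j=11: fails
No j in [1,11] satisfies it → none.

none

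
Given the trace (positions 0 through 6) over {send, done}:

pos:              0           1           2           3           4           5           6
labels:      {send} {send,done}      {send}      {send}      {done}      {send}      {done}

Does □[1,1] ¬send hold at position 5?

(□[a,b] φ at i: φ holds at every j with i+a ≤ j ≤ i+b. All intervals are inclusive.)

Check ¬send at every j in [6,6]:
  j=6: true
All positions satisfy it → formula holds.

Yes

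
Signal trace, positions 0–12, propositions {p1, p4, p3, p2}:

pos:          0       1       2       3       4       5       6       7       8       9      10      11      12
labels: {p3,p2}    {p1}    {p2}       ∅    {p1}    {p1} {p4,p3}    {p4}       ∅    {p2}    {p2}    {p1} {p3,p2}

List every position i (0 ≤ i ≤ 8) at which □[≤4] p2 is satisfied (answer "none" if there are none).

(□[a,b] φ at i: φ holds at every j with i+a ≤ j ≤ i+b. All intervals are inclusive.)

none

Evaluate at each i in [0,8]:
  i=0: ✗ (fails at j=1)
  i=1: ✗ (fails at j=1)
  i=2: ✗ (fails at j=3)
  i=3: ✗ (fails at j=3)
  i=4: ✗ (fails at j=4)
  i=5: ✗ (fails at j=5)
  i=6: ✗ (fails at j=6)
  i=7: ✗ (fails at j=7)
  i=8: ✗ (fails at j=8)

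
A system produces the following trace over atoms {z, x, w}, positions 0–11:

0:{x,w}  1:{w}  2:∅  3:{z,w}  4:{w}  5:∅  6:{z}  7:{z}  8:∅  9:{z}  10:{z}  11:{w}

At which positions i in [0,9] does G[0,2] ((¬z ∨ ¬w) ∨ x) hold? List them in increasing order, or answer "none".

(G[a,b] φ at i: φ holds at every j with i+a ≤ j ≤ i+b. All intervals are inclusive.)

Evaluate at each i in [0,9]:
  i=0: ✓ (all of [0,2])
  i=1: ✗ (fails at j=3)
  i=2: ✗ (fails at j=3)
  i=3: ✗ (fails at j=3)
  i=4: ✓ (all of [4,6])
  i=5: ✓ (all of [5,7])
  i=6: ✓ (all of [6,8])
  i=7: ✓ (all of [7,9])
  i=8: ✓ (all of [8,10])
  i=9: ✓ (all of [9,11])

0, 4, 5, 6, 7, 8, 9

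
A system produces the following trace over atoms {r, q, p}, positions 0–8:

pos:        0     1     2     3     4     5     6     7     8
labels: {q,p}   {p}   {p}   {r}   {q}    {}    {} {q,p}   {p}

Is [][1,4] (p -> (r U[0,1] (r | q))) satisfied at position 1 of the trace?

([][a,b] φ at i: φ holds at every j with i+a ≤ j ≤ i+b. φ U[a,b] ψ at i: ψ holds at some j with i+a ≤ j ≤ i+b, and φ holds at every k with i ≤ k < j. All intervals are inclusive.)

Check (p -> (r U[0,1] (r | q))) at every j in [2,5]:
  j=2: antecedent true; consequent fails → ✗
  j=3: antecedent false → ✓
  j=4: antecedent false → ✓
  j=5: antecedent false → ✓
Fails at j=2 → formula fails.

No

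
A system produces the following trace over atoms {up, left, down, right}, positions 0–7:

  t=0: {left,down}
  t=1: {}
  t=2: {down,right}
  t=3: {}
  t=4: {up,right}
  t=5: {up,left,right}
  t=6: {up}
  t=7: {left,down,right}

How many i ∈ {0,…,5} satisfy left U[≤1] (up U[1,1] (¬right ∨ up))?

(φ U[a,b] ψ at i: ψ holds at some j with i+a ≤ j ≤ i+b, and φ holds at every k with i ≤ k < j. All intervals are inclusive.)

2

Evaluate at each i in [0,5]:
  i=0: ✗ (no rhs in [0,1])
  i=1: ✗ (no rhs in [1,2])
  i=2: ✗ (no rhs in [2,3])
  i=3: ✗ (lhs fails at k=3 before rhs at j=4)
  i=4: ✓ (rhs at j=4)
  i=5: ✓ (rhs at j=5)
Positions where it holds: {4, 5} → 2.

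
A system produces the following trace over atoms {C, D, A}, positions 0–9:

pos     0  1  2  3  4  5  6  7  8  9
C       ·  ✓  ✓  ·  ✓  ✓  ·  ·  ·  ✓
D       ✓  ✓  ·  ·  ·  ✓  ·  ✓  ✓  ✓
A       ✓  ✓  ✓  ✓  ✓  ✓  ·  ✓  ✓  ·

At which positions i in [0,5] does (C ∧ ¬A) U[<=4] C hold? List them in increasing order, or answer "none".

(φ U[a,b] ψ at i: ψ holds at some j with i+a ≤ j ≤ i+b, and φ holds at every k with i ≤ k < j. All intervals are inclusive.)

1, 2, 4, 5

Evaluate at each i in [0,5]:
  i=0: ✗ (lhs fails at k=0 before rhs at j=1)
  i=1: ✓ (rhs at j=1)
  i=2: ✓ (rhs at j=2)
  i=3: ✗ (lhs fails at k=3 before rhs at j=4)
  i=4: ✓ (rhs at j=4)
  i=5: ✓ (rhs at j=5)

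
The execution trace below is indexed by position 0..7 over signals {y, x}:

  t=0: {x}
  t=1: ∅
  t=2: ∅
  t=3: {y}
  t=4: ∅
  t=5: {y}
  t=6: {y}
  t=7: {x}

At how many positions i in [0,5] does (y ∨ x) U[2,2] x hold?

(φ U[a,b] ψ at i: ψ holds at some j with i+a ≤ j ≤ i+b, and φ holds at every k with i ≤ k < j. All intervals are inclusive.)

1

Evaluate at each i in [0,5]:
  i=0: ✗ (no rhs in [2,2])
  i=1: ✗ (no rhs in [3,3])
  i=2: ✗ (no rhs in [4,4])
  i=3: ✗ (no rhs in [5,5])
  i=4: ✗ (no rhs in [6,6])
  i=5: ✓ (rhs at j=7; lhs holds on [5,6])
Positions where it holds: {5} → 1.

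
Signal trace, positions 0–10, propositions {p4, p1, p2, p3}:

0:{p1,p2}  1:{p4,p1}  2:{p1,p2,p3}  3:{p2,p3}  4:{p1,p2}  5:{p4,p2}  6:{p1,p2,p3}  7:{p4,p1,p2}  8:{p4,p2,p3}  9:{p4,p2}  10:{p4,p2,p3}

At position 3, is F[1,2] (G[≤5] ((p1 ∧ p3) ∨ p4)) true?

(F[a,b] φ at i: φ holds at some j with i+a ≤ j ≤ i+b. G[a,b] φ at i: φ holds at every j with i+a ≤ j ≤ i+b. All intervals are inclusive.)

Check G[≤5] ((p1 ∧ p3) ∨ p4) at each j in [4,5]:
  j=4: fails at 4
  j=5: holds on [5,10]
Found at j=5 → formula holds.

True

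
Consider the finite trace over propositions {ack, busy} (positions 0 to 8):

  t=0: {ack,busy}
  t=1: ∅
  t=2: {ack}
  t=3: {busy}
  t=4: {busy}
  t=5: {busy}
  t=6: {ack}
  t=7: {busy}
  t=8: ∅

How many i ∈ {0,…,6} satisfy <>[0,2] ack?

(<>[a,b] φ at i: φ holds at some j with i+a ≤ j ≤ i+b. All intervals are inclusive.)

Evaluate at each i in [0,6]:
  i=0: ✓ (witness j=0)
  i=1: ✓ (witness j=2)
  i=2: ✓ (witness j=2)
  i=3: ✗ (none in [3,5])
  i=4: ✓ (witness j=6)
  i=5: ✓ (witness j=6)
  i=6: ✓ (witness j=6)
Positions where it holds: {0, 1, 2, 4, 5, 6} → 6.

6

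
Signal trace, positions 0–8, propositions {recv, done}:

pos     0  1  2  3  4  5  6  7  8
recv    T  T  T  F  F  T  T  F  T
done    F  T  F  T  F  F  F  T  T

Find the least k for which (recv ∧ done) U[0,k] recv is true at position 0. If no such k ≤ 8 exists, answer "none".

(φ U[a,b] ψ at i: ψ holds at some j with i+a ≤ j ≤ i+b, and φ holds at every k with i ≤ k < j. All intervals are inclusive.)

Need earliest j ≥ 0 with recv, and (recv ∧ done) at every k in [0,j-1].
  j=0: rhs holds (empty prefix). k = 0.

0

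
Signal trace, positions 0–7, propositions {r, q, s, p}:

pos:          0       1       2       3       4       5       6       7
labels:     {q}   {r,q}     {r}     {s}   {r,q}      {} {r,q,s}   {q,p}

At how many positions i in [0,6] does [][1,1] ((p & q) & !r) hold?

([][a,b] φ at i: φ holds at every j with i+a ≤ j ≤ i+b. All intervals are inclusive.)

Evaluate at each i in [0,6]:
  i=0: ✗ (fails at j=1)
  i=1: ✗ (fails at j=2)
  i=2: ✗ (fails at j=3)
  i=3: ✗ (fails at j=4)
  i=4: ✗ (fails at j=5)
  i=5: ✗ (fails at j=6)
  i=6: ✓ (all of [7,7])
Positions where it holds: {6} → 1.

1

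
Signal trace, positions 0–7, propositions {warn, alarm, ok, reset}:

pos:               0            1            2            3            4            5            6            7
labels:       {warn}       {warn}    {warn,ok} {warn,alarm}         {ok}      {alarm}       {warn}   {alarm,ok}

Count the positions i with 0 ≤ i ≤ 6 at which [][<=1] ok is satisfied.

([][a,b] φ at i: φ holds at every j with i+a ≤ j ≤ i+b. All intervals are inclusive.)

Evaluate at each i in [0,6]:
  i=0: ✗ (fails at j=0)
  i=1: ✗ (fails at j=1)
  i=2: ✗ (fails at j=3)
  i=3: ✗ (fails at j=3)
  i=4: ✗ (fails at j=5)
  i=5: ✗ (fails at j=5)
  i=6: ✗ (fails at j=6)
Positions where it holds: {} → 0.

0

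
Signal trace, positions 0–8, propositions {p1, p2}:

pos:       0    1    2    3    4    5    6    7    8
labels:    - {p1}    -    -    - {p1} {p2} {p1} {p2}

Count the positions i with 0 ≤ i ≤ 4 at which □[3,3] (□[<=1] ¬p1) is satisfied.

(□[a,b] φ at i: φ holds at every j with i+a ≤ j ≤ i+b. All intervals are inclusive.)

Evaluate at each i in [0,4]:
  i=0: ✓ (all of [3,3])
  i=1: ✗ (fails at j=4)
  i=2: ✗ (fails at j=5)
  i=3: ✗ (fails at j=6)
  i=4: ✗ (fails at j=7)
Positions where it holds: {0} → 1.

1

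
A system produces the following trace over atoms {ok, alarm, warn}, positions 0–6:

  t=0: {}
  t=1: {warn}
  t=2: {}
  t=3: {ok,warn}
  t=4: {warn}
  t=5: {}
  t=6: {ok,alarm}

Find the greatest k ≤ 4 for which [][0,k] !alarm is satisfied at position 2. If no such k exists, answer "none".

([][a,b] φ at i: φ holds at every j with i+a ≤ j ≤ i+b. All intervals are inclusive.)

3

!alarm must hold from j=2 onward; find where it first fails.
  j=2: holds
  j=3: holds
  j=4: holds
  j=5: holds
  j=6: fails
Holds on [2,5], so largest k = 3.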